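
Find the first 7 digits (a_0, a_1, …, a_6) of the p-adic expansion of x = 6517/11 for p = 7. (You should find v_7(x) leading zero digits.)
(a_0, …, a_6) = (0, 0, 0, 3, 3, 4, 0)

v_7(6517/11) = 3, so a_0 = ... = a_2 = 0. Factor out: x = 7^3 · u with u = 19/11 a unit in ℤ_7. Expand u iteratively via a_{v+i} = u_i mod 7, u_{i+1} = (u_i − a_{v+i})/7:
  u_0 = 19/11;  a_3 = 3;  u_1 = (u_0 − 3)/7 = -2/11
  u_1 = -2/11;  a_4 = 3;  u_2 = (u_1 − 3)/7 = -5/11
  u_2 = -5/11;  a_5 = 4;  u_3 = (u_2 − 4)/7 = -7/11
  u_3 = -7/11;  a_6 = 0;  u_4 = (u_3 − 0)/7 = -1/11
Digits: (0, 0, 0, 3, 3, 4, 0).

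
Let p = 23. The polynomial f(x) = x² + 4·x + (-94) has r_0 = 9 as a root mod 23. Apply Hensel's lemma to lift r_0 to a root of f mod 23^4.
r_3 = 74092 (mod 279841)

Hensel: r_{i+1} = r_i − f(r_i)·(f′(r_i))^{-1} mod 23^{i+2}, f′(x) = 2x + 4. Iterate:
  r_0 = 9 (mod 23)
  r_1 = 32 (mod 529)
  r_2 = 1090 (mod 12167)
  r_3 = 74092 (mod 279841)
Final: r = 74092 satisfies f(r) ≡ 0 mod 23^4.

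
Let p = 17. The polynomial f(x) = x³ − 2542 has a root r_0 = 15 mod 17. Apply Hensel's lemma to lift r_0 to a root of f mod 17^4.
r_3 = 73761 (mod 83521)

Hensel: r_{i+1} = r_i − f(r_i)/f′(r_i) mod 17^{i+2}, where f′(x) = 3x². Iterate:
  r_0 = 15 (mod 17)
  r_1 = 66 (mod 289)
  r_2 = 66 (mod 4913)
  r_3 = 73761 (mod 83521)
Final: r = 73761 with f(r) ≡ 0 mod 17^4.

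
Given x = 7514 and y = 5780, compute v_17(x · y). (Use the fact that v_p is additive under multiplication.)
v_17(43430920) = 4

v_p(x) = 2 (factor: 7514 = 17^2 · 26); v_p(y) = 2 (factor: 5780 = 17^2 · 20). Additivity: v_p(xy) = v_p(x) + v_p(y) = 2 + 2 = 4. (Direct check: xy = 43430920 = 17^4 · (520).)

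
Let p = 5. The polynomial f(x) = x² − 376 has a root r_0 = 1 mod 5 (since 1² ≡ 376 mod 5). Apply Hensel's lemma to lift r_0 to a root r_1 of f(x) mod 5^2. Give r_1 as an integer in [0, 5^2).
r_1 = 1 (mod 25)

Hensel's recurrence: r_{i+1} = r_i − f(r_i)·(f′(r_i))^{-1} mod 5^{i+2}, with f′(x) = 2x. Iterate:
  r_0 = 1 (mod 5)
  r_1 = 1 (mod 25)
Final: r_1 = 1, and one checks f(r_1) ≡ 0 mod 5^2.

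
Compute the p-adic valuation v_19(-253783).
v_19(-253783) = 3

v_19(n) is the largest exponent k such that 19^k divides n. Factor out: -253783 = -19^3 · 37. (Sign doesn't affect v_p.) So v_19(-253783) = 3.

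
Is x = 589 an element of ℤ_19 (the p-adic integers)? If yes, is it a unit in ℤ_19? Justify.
x ∈ ℤ_19 but not a unit; v_19(x) = 1 > 0

ℤ_19 = {x ∈ ℚ_19 : v_19(x) ≥ 0} and ℤ_19^× = {x ∈ ℤ_19 : v_19(x) = 0}. Here v_19(589) = v_19(num) − v_19(den) = 1; compare against these criteria.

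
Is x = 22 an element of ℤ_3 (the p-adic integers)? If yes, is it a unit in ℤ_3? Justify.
x ∈ ℤ_3^× (unit); v_3(x) = 0

ℤ_3 = {x ∈ ℚ_3 : v_3(x) ≥ 0} and ℤ_3^× = {x ∈ ℤ_3 : v_3(x) = 0}. Here v_3(22) = v_3(num) − v_3(den) = 0; compare against these criteria.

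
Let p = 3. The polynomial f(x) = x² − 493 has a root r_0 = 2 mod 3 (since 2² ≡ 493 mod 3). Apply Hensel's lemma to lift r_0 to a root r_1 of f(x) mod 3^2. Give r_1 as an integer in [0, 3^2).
r_1 = 5 (mod 9)

Hensel's recurrence: r_{i+1} = r_i − f(r_i)·(f′(r_i))^{-1} mod 3^{i+2}, with f′(x) = 2x. Iterate:
  r_0 = 2 (mod 3)
  r_1 = 5 (mod 9)
Final: r_1 = 5, and one checks f(r_1) ≡ 0 mod 3^2.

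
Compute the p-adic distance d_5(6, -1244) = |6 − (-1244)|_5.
d_5(6, -1244) = 1/625

Step 1 — x − y = 6 − (-1244) = 1250. Step 2 — v_5(1250) = 4 (factor: 1250 = (5^4 · 2); the sign does not affect v_p). Step 3 — |x − y|_5 = 5^{-4} = 1/625.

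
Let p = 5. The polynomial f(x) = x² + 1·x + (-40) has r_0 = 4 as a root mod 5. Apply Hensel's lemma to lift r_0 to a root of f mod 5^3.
r_2 = 59 (mod 125)

Hensel: r_{i+1} = r_i − f(r_i)·(f′(r_i))^{-1} mod 5^{i+2}, f′(x) = 2x + 1. Iterate:
  r_0 = 4 (mod 5)
  r_1 = 9 (mod 25)
  r_2 = 59 (mod 125)
Final: r = 59 satisfies f(r) ≡ 0 mod 5^3.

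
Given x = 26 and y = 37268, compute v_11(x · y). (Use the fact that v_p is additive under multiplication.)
v_11(968968) = 3

v_p(x) = 0 (factor: 26 = 11^0 · 26); v_p(y) = 3 (factor: 37268 = 11^3 · 28). Additivity: v_p(xy) = v_p(x) + v_p(y) = 0 + 3 = 3. (Direct check: xy = 968968 = 11^3 · (728).)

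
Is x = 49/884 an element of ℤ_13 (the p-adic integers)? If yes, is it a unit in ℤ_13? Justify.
x ∉ ℤ_13 (v_13(x) = -1 < 0)

ℤ_13 = {x ∈ ℚ_13 : v_13(x) ≥ 0} and ℤ_13^× = {x ∈ ℤ_13 : v_13(x) = 0}. Here v_13(49/884) = v_13(num) − v_13(den) = -1; compare against these criteria.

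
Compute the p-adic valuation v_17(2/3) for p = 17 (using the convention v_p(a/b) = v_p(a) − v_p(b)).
v_17(2/3) = 0

Factor powers of 17 from the numerator and denominator of the reduced fraction: 2 = 17^0 · 2 and 3 = 17^0 · 3. Apply v_p(a/b) = v_p(a) − v_p(b): v_17(2/3) = 0 − 0 = 0.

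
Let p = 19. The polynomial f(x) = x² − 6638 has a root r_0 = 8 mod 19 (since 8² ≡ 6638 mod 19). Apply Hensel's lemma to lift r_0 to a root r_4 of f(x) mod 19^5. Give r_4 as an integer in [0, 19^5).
r_4 = 2424940 (mod 2476099)

Hensel's recurrence: r_{i+1} = r_i − f(r_i)·(f′(r_i))^{-1} mod 19^{i+2}, with f′(x) = 2x. Iterate:
  r_0 = 8 (mod 19)
  r_1 = 103 (mod 361)
  r_2 = 3713 (mod 6859)
  r_3 = 79162 (mod 130321)
  r_4 = 2424940 (mod 2476099)
Final: r_4 = 2424940, and one checks f(r_4) ≡ 0 mod 19^5.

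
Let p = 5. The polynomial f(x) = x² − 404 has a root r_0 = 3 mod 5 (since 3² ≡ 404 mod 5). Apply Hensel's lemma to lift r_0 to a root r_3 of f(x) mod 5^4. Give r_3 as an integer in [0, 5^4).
r_3 = 523 (mod 625)

Hensel's recurrence: r_{i+1} = r_i − f(r_i)·(f′(r_i))^{-1} mod 5^{i+2}, with f′(x) = 2x. Iterate:
  r_0 = 3 (mod 5)
  r_1 = 23 (mod 25)
  r_2 = 23 (mod 125)
  r_3 = 523 (mod 625)
Final: r_3 = 523, and one checks f(r_3) ≡ 0 mod 5^4.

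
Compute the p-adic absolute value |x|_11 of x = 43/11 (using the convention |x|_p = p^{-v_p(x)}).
|43/11|_11 = 11

Step 1 — compute v_11(x) by factoring powers of 11 out of the numerator and denominator: v_11(43/11) = -1. Step 2 — apply |x|_p = p^{-v_p(x)} = 11^{1} = 11.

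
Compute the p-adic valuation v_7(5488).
v_7(5488) = 3

v_7(n) is the largest exponent k such that 7^k divides n. Factor out: 5488 = 7^3 · 16. (Sign doesn't affect v_p.) So v_7(5488) = 3.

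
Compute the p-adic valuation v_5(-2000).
v_5(-2000) = 3

v_5(n) is the largest exponent k such that 5^k divides n. Factor out: -2000 = -5^3 · 16. (Sign doesn't affect v_p.) So v_5(-2000) = 3.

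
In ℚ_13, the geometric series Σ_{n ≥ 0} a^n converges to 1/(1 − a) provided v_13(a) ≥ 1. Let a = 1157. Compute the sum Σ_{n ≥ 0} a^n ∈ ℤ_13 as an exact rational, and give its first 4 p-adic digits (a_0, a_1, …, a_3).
Σ a^n = 1/(1 − a) = -1/1156;  first 4 digits = (1, 11, 10, 3)

v_13(a) = 1 ≥ 1, so the series converges in ℤ_13 to 1/(1 − a) = 1/(1 − 1157) = -1/1156. Expand this rational in ℤ_13: compute digits iteratively via d_i = x_i mod 13, x_{i+1} = (x_i − d_i)/13. The first 4 digits are (1, 11, 10, 3).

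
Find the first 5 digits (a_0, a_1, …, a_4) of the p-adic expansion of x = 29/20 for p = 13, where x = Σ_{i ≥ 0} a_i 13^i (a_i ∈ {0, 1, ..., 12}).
(a_0, …, a_4) = (6, 12, 1, 7, 4)

v_13(29/20) = 0 (numerator and denominator both coprime to 13), so x ∈ ℤ_13^×. Compute digits iteratively via a_i = x_i mod 13, x_{i+1} = (x_i − a_i)/13, with x_0 = x:
  x_0 = 29/20;  a_0 = 6;  x_1 = (x_0 − 6)/13 = -7/20
  x_1 = -7/20;  a_1 = 12;  x_2 = (x_1 − 12)/13 = -19/20
  x_2 = -19/20;  a_2 = 1;  x_3 = (x_2 − 1)/13 = -3/20
  x_3 = -3/20;  a_3 = 7;  x_4 = (x_3 − 7)/13 = -11/20
  x_4 = -11/20;  a_4 = 4;  x_5 = (x_4 − 4)/13 = -7/20
Digits: (6, 12, 1, 7, 4).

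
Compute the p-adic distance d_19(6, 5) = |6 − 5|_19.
d_19(6, 5) = 1

Step 1 — x − y = 6 − 5 = 1. Step 2 — v_19(1) = 0 (factor: 1 = (19^0 · 1); the sign does not affect v_p). Step 3 — |x − y|_19 = 19^{0} = 1.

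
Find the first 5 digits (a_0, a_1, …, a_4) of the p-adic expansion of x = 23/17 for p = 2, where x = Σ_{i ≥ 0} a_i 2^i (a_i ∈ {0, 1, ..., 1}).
(a_0, …, a_4) = (1, 1, 1, 0, 0)

v_2(23/17) = 0 (numerator and denominator both coprime to 2), so x ∈ ℤ_2^×. Compute digits iteratively via a_i = x_i mod 2, x_{i+1} = (x_i − a_i)/2, with x_0 = x:
  x_0 = 23/17;  a_0 = 1;  x_1 = (x_0 − 1)/2 = 3/17
  x_1 = 3/17;  a_1 = 1;  x_2 = (x_1 − 1)/2 = -7/17
  x_2 = -7/17;  a_2 = 1;  x_3 = (x_2 − 1)/2 = -12/17
  x_3 = -12/17;  a_3 = 0;  x_4 = (x_3 − 0)/2 = -6/17
  x_4 = -6/17;  a_4 = 0;  x_5 = (x_4 − 0)/2 = -3/17
Digits: (1, 1, 1, 0, 0).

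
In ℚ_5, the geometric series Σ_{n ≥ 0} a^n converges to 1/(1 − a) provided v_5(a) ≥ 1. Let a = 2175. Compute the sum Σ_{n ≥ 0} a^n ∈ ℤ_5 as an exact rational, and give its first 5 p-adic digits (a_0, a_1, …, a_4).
Σ a^n = 1/(1 − a) = -1/2174;  first 5 digits = (1, 0, 2, 2, 2)

v_5(a) = 2 ≥ 1, so the series converges in ℤ_5 to 1/(1 − a) = 1/(1 − 2175) = -1/2174. Expand this rational in ℤ_5: compute digits iteratively via d_i = x_i mod 5, x_{i+1} = (x_i − d_i)/5. The first 5 digits are (1, 0, 2, 2, 2).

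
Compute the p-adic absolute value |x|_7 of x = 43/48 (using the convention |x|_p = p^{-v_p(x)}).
|43/48|_7 = 1

Step 1 — compute v_7(x) by factoring powers of 7 out of the numerator and denominator: v_7(43/48) = 0. Step 2 — apply |x|_p = p^{-v_p(x)} = 7^{0} = 1.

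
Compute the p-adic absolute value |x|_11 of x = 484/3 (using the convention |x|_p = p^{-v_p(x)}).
|484/3|_11 = 1/121

Step 1 — compute v_11(x) by factoring powers of 11 out of the numerator and denominator: v_11(484/3) = 2. Step 2 — apply |x|_p = p^{-v_p(x)} = 11^{-2} = 1/121.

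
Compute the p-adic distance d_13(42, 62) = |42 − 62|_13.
d_13(42, 62) = 1

Step 1 — x − y = 42 − 62 = -20. Step 2 — v_13(-20) = 0 (factor: -20 = −(13^0 · 20); the sign does not affect v_p). Step 3 — |x − y|_13 = 13^{0} = 1.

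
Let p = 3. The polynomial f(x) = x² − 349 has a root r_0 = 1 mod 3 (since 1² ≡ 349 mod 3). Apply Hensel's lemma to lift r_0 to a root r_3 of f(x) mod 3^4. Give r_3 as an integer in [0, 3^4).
r_3 = 76 (mod 81)

Hensel's recurrence: r_{i+1} = r_i − f(r_i)·(f′(r_i))^{-1} mod 3^{i+2}, with f′(x) = 2x. Iterate:
  r_0 = 1 (mod 3)
  r_1 = 4 (mod 9)
  r_2 = 22 (mod 27)
  r_3 = 76 (mod 81)
Final: r_3 = 76, and one checks f(r_3) ≡ 0 mod 3^4.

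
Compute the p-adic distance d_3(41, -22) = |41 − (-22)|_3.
d_3(41, -22) = 1/9

Step 1 — x − y = 41 − (-22) = 63. Step 2 — v_3(63) = 2 (factor: 63 = (3^2 · 7); the sign does not affect v_p). Step 3 — |x − y|_3 = 3^{-2} = 1/9.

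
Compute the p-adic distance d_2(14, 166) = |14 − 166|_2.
d_2(14, 166) = 1/8

Step 1 — x − y = 14 − 166 = -152. Step 2 — v_2(-152) = 3 (factor: -152 = −(2^3 · 19); the sign does not affect v_p). Step 3 — |x − y|_2 = 2^{-3} = 1/8.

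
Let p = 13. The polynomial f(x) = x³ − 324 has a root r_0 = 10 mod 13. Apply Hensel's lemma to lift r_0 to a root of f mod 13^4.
r_3 = 1531 (mod 28561)

Hensel: r_{i+1} = r_i − f(r_i)/f′(r_i) mod 13^{i+2}, where f′(x) = 3x². Iterate:
  r_0 = 10 (mod 13)
  r_1 = 10 (mod 169)
  r_2 = 1531 (mod 2197)
  r_3 = 1531 (mod 28561)
Final: r = 1531 with f(r) ≡ 0 mod 13^4.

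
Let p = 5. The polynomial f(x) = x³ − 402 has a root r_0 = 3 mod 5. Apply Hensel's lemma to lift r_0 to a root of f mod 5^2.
r_1 = 3 (mod 25)

Hensel: r_{i+1} = r_i − f(r_i)/f′(r_i) mod 5^{i+2}, where f′(x) = 3x². Iterate:
  r_0 = 3 (mod 5)
  r_1 = 3 (mod 25)
Final: r = 3 with f(r) ≡ 0 mod 5^2.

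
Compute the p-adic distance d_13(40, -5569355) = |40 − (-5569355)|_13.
d_13(40, -5569355) = 1/371293

Step 1 — x − y = 40 − (-5569355) = 5569395. Step 2 — v_13(5569395) = 5 (factor: 5569395 = (13^5 · 15); the sign does not affect v_p). Step 3 — |x − y|_13 = 13^{-5} = 1/371293.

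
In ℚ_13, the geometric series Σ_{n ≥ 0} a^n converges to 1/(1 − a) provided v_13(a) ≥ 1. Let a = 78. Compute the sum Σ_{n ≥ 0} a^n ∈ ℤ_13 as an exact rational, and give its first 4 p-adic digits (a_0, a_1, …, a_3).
Σ a^n = 1/(1 − a) = -1/77;  first 4 digits = (1, 6, 10, 10)

v_13(a) = 1 ≥ 1, so the series converges in ℤ_13 to 1/(1 − a) = 1/(1 − 78) = -1/77. Expand this rational in ℤ_13: compute digits iteratively via d_i = x_i mod 13, x_{i+1} = (x_i − d_i)/13. The first 4 digits are (1, 6, 10, 10).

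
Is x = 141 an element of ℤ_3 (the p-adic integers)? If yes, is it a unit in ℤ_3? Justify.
x ∈ ℤ_3 but not a unit; v_3(x) = 1 > 0

ℤ_3 = {x ∈ ℚ_3 : v_3(x) ≥ 0} and ℤ_3^× = {x ∈ ℤ_3 : v_3(x) = 0}. Here v_3(141) = v_3(num) − v_3(den) = 1; compare against these criteria.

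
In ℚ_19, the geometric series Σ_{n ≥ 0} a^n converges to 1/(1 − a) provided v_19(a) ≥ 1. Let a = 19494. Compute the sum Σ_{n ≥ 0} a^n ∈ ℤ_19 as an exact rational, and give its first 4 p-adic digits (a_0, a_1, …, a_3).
Σ a^n = 1/(1 − a) = -1/19493;  first 4 digits = (1, 0, 16, 2)

v_19(a) = 2 ≥ 1, so the series converges in ℤ_19 to 1/(1 − a) = 1/(1 − 19494) = -1/19493. Expand this rational in ℤ_19: compute digits iteratively via d_i = x_i mod 19, x_{i+1} = (x_i − d_i)/19. The first 4 digits are (1, 0, 16, 2).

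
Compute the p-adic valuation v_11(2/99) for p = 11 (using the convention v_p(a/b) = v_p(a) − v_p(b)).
v_11(2/99) = -1

Factor powers of 11 from the numerator and denominator of the reduced fraction: 2 = 11^0 · 2 and 99 = 11^1 · 9. Apply v_p(a/b) = v_p(a) − v_p(b): v_11(2/99) = 0 − 1 = -1.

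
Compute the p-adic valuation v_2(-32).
v_2(-32) = 5

v_2(n) is the largest exponent k such that 2^k divides n. Factor out: -32 = -2^5 · 1. (Sign doesn't affect v_p.) So v_2(-32) = 5.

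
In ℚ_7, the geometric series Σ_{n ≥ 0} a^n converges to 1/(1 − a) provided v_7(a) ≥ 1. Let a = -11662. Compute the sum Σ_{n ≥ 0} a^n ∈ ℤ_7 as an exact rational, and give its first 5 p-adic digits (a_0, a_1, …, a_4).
Σ a^n = 1/(1 − a) = 1/11663;  first 5 digits = (1, 0, 0, 1, 2)

v_7(a) = 3 ≥ 1, so the series converges in ℤ_7 to 1/(1 − a) = 1/(1 − (-11662)) = 1/11663. Expand this rational in ℤ_7: compute digits iteratively via d_i = x_i mod 7, x_{i+1} = (x_i − d_i)/7. The first 5 digits are (1, 0, 0, 1, 2).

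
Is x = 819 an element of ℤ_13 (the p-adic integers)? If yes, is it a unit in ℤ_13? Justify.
x ∈ ℤ_13 but not a unit; v_13(x) = 1 > 0

ℤ_13 = {x ∈ ℚ_13 : v_13(x) ≥ 0} and ℤ_13^× = {x ∈ ℤ_13 : v_13(x) = 0}. Here v_13(819) = v_13(num) − v_13(den) = 1; compare against these criteria.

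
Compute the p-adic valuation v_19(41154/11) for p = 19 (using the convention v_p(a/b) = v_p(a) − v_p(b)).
v_19(41154/11) = 3

Factor powers of 19 from the numerator and denominator of the reduced fraction: 41154 = 19^3 · 6 and 11 = 19^0 · 11. Apply v_p(a/b) = v_p(a) − v_p(b): v_19(41154/11) = 3 − 0 = 3.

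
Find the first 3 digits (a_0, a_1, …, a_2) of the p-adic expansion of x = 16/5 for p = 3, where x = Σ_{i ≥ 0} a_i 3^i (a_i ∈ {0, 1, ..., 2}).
(a_0, …, a_2) = (2, 1, 1)

v_3(16/5) = 0 (numerator and denominator both coprime to 3), so x ∈ ℤ_3^×. Compute digits iteratively via a_i = x_i mod 3, x_{i+1} = (x_i − a_i)/3, with x_0 = x:
  x_0 = 16/5;  a_0 = 2;  x_1 = (x_0 − 2)/3 = 2/5
  x_1 = 2/5;  a_1 = 1;  x_2 = (x_1 − 1)/3 = -1/5
  x_2 = -1/5;  a_2 = 1;  x_3 = (x_2 − 1)/3 = -2/5
Digits: (2, 1, 1).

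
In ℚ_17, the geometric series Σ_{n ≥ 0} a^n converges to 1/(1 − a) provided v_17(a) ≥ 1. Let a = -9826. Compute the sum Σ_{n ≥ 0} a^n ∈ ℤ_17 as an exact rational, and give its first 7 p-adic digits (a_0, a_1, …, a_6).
Σ a^n = 1/(1 − a) = 1/9827;  first 7 digits = (1, 0, 0, 15, 16, 16, 3)

v_17(a) = 3 ≥ 1, so the series converges in ℤ_17 to 1/(1 − a) = 1/(1 − (-9826)) = 1/9827. Expand this rational in ℤ_17: compute digits iteratively via d_i = x_i mod 17, x_{i+1} = (x_i − d_i)/17. The first 7 digits are (1, 0, 0, 15, 16, 16, 3).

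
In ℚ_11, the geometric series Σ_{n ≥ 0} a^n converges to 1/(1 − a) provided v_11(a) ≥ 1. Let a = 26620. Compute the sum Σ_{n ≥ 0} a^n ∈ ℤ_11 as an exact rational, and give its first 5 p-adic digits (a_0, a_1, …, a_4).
Σ a^n = 1/(1 − a) = -1/26619;  first 5 digits = (1, 0, 0, 9, 1)

v_11(a) = 3 ≥ 1, so the series converges in ℤ_11 to 1/(1 − a) = 1/(1 − 26620) = -1/26619. Expand this rational in ℤ_11: compute digits iteratively via d_i = x_i mod 11, x_{i+1} = (x_i − d_i)/11. The first 5 digits are (1, 0, 0, 9, 1).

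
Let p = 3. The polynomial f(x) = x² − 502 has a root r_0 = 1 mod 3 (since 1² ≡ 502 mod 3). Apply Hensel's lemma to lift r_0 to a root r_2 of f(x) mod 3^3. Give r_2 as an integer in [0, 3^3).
r_2 = 4 (mod 27)

Hensel's recurrence: r_{i+1} = r_i − f(r_i)·(f′(r_i))^{-1} mod 3^{i+2}, with f′(x) = 2x. Iterate:
  r_0 = 1 (mod 3)
  r_1 = 4 (mod 9)
  r_2 = 4 (mod 27)
Final: r_2 = 4, and one checks f(r_2) ≡ 0 mod 3^3.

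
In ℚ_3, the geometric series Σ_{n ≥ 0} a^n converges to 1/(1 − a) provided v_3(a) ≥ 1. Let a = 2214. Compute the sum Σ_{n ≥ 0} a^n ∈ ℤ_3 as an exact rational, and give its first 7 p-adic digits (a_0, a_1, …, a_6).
Σ a^n = 1/(1 − a) = -1/2213;  first 7 digits = (1, 0, 0, 1, 0, 0, 1)

v_3(a) = 3 ≥ 1, so the series converges in ℤ_3 to 1/(1 − a) = 1/(1 − 2214) = -1/2213. Expand this rational in ℤ_3: compute digits iteratively via d_i = x_i mod 3, x_{i+1} = (x_i − d_i)/3. The first 7 digits are (1, 0, 0, 1, 0, 0, 1).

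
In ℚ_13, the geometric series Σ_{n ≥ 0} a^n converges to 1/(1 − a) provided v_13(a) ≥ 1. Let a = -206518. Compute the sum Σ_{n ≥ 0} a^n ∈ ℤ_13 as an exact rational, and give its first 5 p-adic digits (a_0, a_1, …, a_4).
Σ a^n = 1/(1 − a) = 1/206519;  first 5 digits = (1, 0, 0, 10, 5)

v_13(a) = 3 ≥ 1, so the series converges in ℤ_13 to 1/(1 − a) = 1/(1 − (-206518)) = 1/206519. Expand this rational in ℤ_13: compute digits iteratively via d_i = x_i mod 13, x_{i+1} = (x_i − d_i)/13. The first 5 digits are (1, 0, 0, 10, 5).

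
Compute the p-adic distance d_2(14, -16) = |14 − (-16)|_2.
d_2(14, -16) = 1/2

Step 1 — x − y = 14 − (-16) = 30. Step 2 — v_2(30) = 1 (factor: 30 = (2^1 · 15); the sign does not affect v_p). Step 3 — |x − y|_2 = 2^{-1} = 1/2.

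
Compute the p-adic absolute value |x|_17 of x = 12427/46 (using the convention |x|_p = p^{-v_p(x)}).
|12427/46|_17 = 1/289

Step 1 — compute v_17(x) by factoring powers of 17 out of the numerator and denominator: v_17(12427/46) = 2. Step 2 — apply |x|_p = p^{-v_p(x)} = 17^{-2} = 1/289.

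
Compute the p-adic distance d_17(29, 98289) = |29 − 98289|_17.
d_17(29, 98289) = 1/4913

Step 1 — x − y = 29 − 98289 = -98260. Step 2 — v_17(-98260) = 3 (factor: -98260 = −(17^3 · 20); the sign does not affect v_p). Step 3 — |x − y|_17 = 17^{-3} = 1/4913.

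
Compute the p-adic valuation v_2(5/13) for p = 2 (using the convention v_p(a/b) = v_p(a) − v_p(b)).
v_2(5/13) = 0

Factor powers of 2 from the numerator and denominator of the reduced fraction: 5 = 2^0 · 5 and 13 = 2^0 · 13. Apply v_p(a/b) = v_p(a) − v_p(b): v_2(5/13) = 0 − 0 = 0.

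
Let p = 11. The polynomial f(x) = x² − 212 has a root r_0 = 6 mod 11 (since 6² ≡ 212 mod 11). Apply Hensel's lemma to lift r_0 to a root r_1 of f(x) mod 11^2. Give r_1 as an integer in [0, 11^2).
r_1 = 61 (mod 121)

Hensel's recurrence: r_{i+1} = r_i − f(r_i)·(f′(r_i))^{-1} mod 11^{i+2}, with f′(x) = 2x. Iterate:
  r_0 = 6 (mod 11)
  r_1 = 61 (mod 121)
Final: r_1 = 61, and one checks f(r_1) ≡ 0 mod 11^2.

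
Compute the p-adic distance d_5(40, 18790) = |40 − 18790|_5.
d_5(40, 18790) = 1/3125

Step 1 — x − y = 40 − 18790 = -18750. Step 2 — v_5(-18750) = 5 (factor: -18750 = −(5^5 · 6); the sign does not affect v_p). Step 3 — |x − y|_5 = 5^{-5} = 1/3125.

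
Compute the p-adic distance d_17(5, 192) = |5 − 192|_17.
d_17(5, 192) = 1/17

Step 1 — x − y = 5 − 192 = -187. Step 2 — v_17(-187) = 1 (factor: -187 = −(17^1 · 11); the sign does not affect v_p). Step 3 — |x − y|_17 = 17^{-1} = 1/17.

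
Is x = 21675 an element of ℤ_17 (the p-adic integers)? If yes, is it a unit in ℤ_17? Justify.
x ∈ ℤ_17 but not a unit; v_17(x) = 2 > 0

ℤ_17 = {x ∈ ℚ_17 : v_17(x) ≥ 0} and ℤ_17^× = {x ∈ ℤ_17 : v_17(x) = 0}. Here v_17(21675) = v_17(num) − v_17(den) = 2; compare against these criteria.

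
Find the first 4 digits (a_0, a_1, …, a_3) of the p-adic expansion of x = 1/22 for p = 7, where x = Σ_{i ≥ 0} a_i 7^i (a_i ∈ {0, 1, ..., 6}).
(a_0, …, a_3) = (1, 4, 1, 2)

v_7(1/22) = 0 (numerator and denominator both coprime to 7), so x ∈ ℤ_7^×. Compute digits iteratively via a_i = x_i mod 7, x_{i+1} = (x_i − a_i)/7, with x_0 = x:
  x_0 = 1/22;  a_0 = 1;  x_1 = (x_0 − 1)/7 = -3/22
  x_1 = -3/22;  a_1 = 4;  x_2 = (x_1 − 4)/7 = -13/22
  x_2 = -13/22;  a_2 = 1;  x_3 = (x_2 − 1)/7 = -5/22
  x_3 = -5/22;  a_3 = 2;  x_4 = (x_3 − 2)/7 = -7/22
Digits: (1, 4, 1, 2).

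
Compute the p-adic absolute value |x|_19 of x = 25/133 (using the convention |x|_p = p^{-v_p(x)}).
|25/133|_19 = 19

Step 1 — compute v_19(x) by factoring powers of 19 out of the numerator and denominator: v_19(25/133) = -1. Step 2 — apply |x|_p = p^{-v_p(x)} = 19^{1} = 19.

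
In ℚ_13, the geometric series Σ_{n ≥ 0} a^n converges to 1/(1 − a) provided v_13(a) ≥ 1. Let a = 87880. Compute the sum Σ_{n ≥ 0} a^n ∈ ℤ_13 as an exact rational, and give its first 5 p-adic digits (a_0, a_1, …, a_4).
Σ a^n = 1/(1 − a) = -1/87879;  first 5 digits = (1, 0, 0, 1, 3)

v_13(a) = 3 ≥ 1, so the series converges in ℤ_13 to 1/(1 − a) = 1/(1 − 87880) = -1/87879. Expand this rational in ℤ_13: compute digits iteratively via d_i = x_i mod 13, x_{i+1} = (x_i − d_i)/13. The first 5 digits are (1, 0, 0, 1, 3).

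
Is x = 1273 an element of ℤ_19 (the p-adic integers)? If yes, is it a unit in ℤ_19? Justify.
x ∈ ℤ_19 but not a unit; v_19(x) = 1 > 0

ℤ_19 = {x ∈ ℚ_19 : v_19(x) ≥ 0} and ℤ_19^× = {x ∈ ℤ_19 : v_19(x) = 0}. Here v_19(1273) = v_19(num) − v_19(den) = 1; compare against these criteria.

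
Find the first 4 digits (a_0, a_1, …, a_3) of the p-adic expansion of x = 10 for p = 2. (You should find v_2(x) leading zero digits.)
(a_0, …, a_3) = (0, 1, 0, 1)

v_2(10) = 1, so a_0 = ... = a_0 = 0. Factor out: x = 2^1 · u with u = 5 a unit in ℤ_2. Expand u iteratively via a_{v+i} = u_i mod 2, u_{i+1} = (u_i − a_{v+i})/2:
  u_0 = 5;  a_1 = 1;  u_1 = (u_0 − 1)/2 = 2
  u_1 = 2;  a_2 = 0;  u_2 = (u_1 − 0)/2 = 1
  u_2 = 1;  a_3 = 1;  u_3 = (u_2 − 1)/2 = 0
Digits: (0, 1, 0, 1).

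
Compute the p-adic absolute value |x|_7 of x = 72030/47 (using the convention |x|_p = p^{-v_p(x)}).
|72030/47|_7 = 1/2401

Step 1 — compute v_7(x) by factoring powers of 7 out of the numerator and denominator: v_7(72030/47) = 4. Step 2 — apply |x|_p = p^{-v_p(x)} = 7^{-4} = 1/2401.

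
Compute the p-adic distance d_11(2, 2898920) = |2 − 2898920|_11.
d_11(2, 2898920) = 1/161051

Step 1 — x − y = 2 − 2898920 = -2898918. Step 2 — v_11(-2898918) = 5 (factor: -2898918 = −(11^5 · 18); the sign does not affect v_p). Step 3 — |x − y|_11 = 11^{-5} = 1/161051.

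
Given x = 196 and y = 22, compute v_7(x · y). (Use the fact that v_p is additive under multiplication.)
v_7(4312) = 2

v_p(x) = 2 (factor: 196 = 7^2 · 4); v_p(y) = 0 (factor: 22 = 7^0 · 22). Additivity: v_p(xy) = v_p(x) + v_p(y) = 2 + 0 = 2. (Direct check: xy = 4312 = 7^2 · (88).)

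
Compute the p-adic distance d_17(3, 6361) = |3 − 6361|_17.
d_17(3, 6361) = 1/289

Step 1 — x − y = 3 − 6361 = -6358. Step 2 — v_17(-6358) = 2 (factor: -6358 = −(17^2 · 22); the sign does not affect v_p). Step 3 — |x − y|_17 = 17^{-2} = 1/289.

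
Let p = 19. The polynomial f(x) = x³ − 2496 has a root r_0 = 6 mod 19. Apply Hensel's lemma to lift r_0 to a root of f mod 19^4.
r_3 = 116951 (mod 130321)

Hensel: r_{i+1} = r_i − f(r_i)/f′(r_i) mod 19^{i+2}, where f′(x) = 3x². Iterate:
  r_0 = 6 (mod 19)
  r_1 = 348 (mod 361)
  r_2 = 348 (mod 6859)
  r_3 = 116951 (mod 130321)
Final: r = 116951 with f(r) ≡ 0 mod 19^4.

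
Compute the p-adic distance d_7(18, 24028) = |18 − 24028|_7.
d_7(18, 24028) = 1/2401

Step 1 — x − y = 18 − 24028 = -24010. Step 2 — v_7(-24010) = 4 (factor: -24010 = −(7^4 · 10); the sign does not affect v_p). Step 3 — |x − y|_7 = 7^{-4} = 1/2401.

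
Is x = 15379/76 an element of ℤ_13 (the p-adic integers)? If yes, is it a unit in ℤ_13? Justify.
x ∈ ℤ_13 but not a unit; v_13(x) = 3 > 0

ℤ_13 = {x ∈ ℚ_13 : v_13(x) ≥ 0} and ℤ_13^× = {x ∈ ℤ_13 : v_13(x) = 0}. Here v_13(15379/76) = v_13(num) − v_13(den) = 3; compare against these criteria.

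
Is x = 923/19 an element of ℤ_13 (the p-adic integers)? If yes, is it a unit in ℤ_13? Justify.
x ∈ ℤ_13 but not a unit; v_13(x) = 1 > 0

ℤ_13 = {x ∈ ℚ_13 : v_13(x) ≥ 0} and ℤ_13^× = {x ∈ ℤ_13 : v_13(x) = 0}. Here v_13(923/19) = v_13(num) − v_13(den) = 1; compare against these criteria.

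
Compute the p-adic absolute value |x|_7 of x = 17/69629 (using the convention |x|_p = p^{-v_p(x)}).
|17/69629|_7 = 2401

Step 1 — compute v_7(x) by factoring powers of 7 out of the numerator and denominator: v_7(17/69629) = -4. Step 2 — apply |x|_p = p^{-v_p(x)} = 7^{4} = 2401.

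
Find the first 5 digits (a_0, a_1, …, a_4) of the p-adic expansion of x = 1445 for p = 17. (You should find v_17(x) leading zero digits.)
(a_0, …, a_4) = (0, 0, 5, 0, 0)

v_17(1445) = 2, so a_0 = ... = a_1 = 0. Factor out: x = 17^2 · u with u = 5 a unit in ℤ_17. Expand u iteratively via a_{v+i} = u_i mod 17, u_{i+1} = (u_i − a_{v+i})/17:
  u_0 = 5;  a_2 = 5;  u_1 = (u_0 − 5)/17 = 0
  u_1 = 0;  a_3 = 0;  u_2 = (u_1 − 0)/17 = 0
  u_2 = 0;  a_4 = 0;  u_3 = (u_2 − 0)/17 = 0
Digits: (0, 0, 5, 0, 0).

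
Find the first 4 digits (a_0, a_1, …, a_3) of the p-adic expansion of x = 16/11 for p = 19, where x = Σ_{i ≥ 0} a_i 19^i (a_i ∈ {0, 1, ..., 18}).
(a_0, …, a_3) = (17, 13, 1, 12)

v_19(16/11) = 0 (numerator and denominator both coprime to 19), so x ∈ ℤ_19^×. Compute digits iteratively via a_i = x_i mod 19, x_{i+1} = (x_i − a_i)/19, with x_0 = x:
  x_0 = 16/11;  a_0 = 17;  x_1 = (x_0 − 17)/19 = -9/11
  x_1 = -9/11;  a_1 = 13;  x_2 = (x_1 − 13)/19 = -8/11
  x_2 = -8/11;  a_2 = 1;  x_3 = (x_2 − 1)/19 = -1/11
  x_3 = -1/11;  a_3 = 12;  x_4 = (x_3 − 12)/19 = -7/11
Digits: (17, 13, 1, 12).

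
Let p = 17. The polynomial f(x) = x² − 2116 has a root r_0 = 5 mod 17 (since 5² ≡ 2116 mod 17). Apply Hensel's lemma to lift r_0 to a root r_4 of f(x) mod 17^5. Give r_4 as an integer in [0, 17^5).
r_4 = 1419811 (mod 1419857)

Hensel's recurrence: r_{i+1} = r_i − f(r_i)·(f′(r_i))^{-1} mod 17^{i+2}, with f′(x) = 2x. Iterate:
  r_0 = 5 (mod 17)
  r_1 = 243 (mod 289)
  r_2 = 4867 (mod 4913)
  r_3 = 83475 (mod 83521)
  r_4 = 1419811 (mod 1419857)
Final: r_4 = 1419811, and one checks f(r_4) ≡ 0 mod 17^5.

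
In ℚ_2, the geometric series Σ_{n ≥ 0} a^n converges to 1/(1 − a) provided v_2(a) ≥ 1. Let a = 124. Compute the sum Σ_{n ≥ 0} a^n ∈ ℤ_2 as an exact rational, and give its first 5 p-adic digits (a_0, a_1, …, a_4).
Σ a^n = 1/(1 − a) = -1/123;  first 5 digits = (1, 0, 1, 1, 0)

v_2(a) = 2 ≥ 1, so the series converges in ℤ_2 to 1/(1 − a) = 1/(1 − 124) = -1/123. Expand this rational in ℤ_2: compute digits iteratively via d_i = x_i mod 2, x_{i+1} = (x_i − d_i)/2. The first 5 digits are (1, 0, 1, 1, 0).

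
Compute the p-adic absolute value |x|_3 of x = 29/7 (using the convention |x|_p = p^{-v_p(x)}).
|29/7|_3 = 1

Step 1 — compute v_3(x) by factoring powers of 3 out of the numerator and denominator: v_3(29/7) = 0. Step 2 — apply |x|_p = p^{-v_p(x)} = 3^{0} = 1.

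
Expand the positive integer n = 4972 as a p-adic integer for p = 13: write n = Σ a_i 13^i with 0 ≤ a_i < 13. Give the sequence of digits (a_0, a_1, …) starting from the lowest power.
(a_0, a_1, …) = (6, 5, 3, 2)

Repeated division by 13 gives the digits low-to-high: 4972 = 6 + 5·13^1 + 3·13^2 + 2·13^3. Digit sequence: (6, 5, 3, 2).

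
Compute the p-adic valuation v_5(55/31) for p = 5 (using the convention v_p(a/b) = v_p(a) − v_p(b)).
v_5(55/31) = 1

Factor powers of 5 from the numerator and denominator of the reduced fraction: 55 = 5^1 · 11 and 31 = 5^0 · 31. Apply v_p(a/b) = v_p(a) − v_p(b): v_5(55/31) = 1 − 0 = 1.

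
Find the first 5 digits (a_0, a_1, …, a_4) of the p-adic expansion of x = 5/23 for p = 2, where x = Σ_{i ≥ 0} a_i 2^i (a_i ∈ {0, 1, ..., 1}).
(a_0, …, a_4) = (1, 1, 0, 0, 0)

v_2(5/23) = 0 (numerator and denominator both coprime to 2), so x ∈ ℤ_2^×. Compute digits iteratively via a_i = x_i mod 2, x_{i+1} = (x_i − a_i)/2, with x_0 = x:
  x_0 = 5/23;  a_0 = 1;  x_1 = (x_0 − 1)/2 = -9/23
  x_1 = -9/23;  a_1 = 1;  x_2 = (x_1 − 1)/2 = -16/23
  x_2 = -16/23;  a_2 = 0;  x_3 = (x_2 − 0)/2 = -8/23
  x_3 = -8/23;  a_3 = 0;  x_4 = (x_3 − 0)/2 = -4/23
  x_4 = -4/23;  a_4 = 0;  x_5 = (x_4 − 0)/2 = -2/23
Digits: (1, 1, 0, 0, 0).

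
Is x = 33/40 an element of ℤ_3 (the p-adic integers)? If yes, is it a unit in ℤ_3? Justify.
x ∈ ℤ_3 but not a unit; v_3(x) = 1 > 0

ℤ_3 = {x ∈ ℚ_3 : v_3(x) ≥ 0} and ℤ_3^× = {x ∈ ℤ_3 : v_3(x) = 0}. Here v_3(33/40) = v_3(num) − v_3(den) = 1; compare against these criteria.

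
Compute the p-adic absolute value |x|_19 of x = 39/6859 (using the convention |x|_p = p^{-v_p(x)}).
|39/6859|_19 = 6859

Step 1 — compute v_19(x) by factoring powers of 19 out of the numerator and denominator: v_19(39/6859) = -3. Step 2 — apply |x|_p = p^{-v_p(x)} = 19^{3} = 6859.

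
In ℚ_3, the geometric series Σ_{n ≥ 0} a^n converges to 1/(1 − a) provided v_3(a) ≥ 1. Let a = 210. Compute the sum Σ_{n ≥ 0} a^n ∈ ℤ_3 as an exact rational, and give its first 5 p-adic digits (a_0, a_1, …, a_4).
Σ a^n = 1/(1 − a) = -1/209;  first 5 digits = (1, 1, 0, 1, 2)

v_3(a) = 1 ≥ 1, so the series converges in ℤ_3 to 1/(1 − a) = 1/(1 − 210) = -1/209. Expand this rational in ℤ_3: compute digits iteratively via d_i = x_i mod 3, x_{i+1} = (x_i − d_i)/3. The first 5 digits are (1, 1, 0, 1, 2).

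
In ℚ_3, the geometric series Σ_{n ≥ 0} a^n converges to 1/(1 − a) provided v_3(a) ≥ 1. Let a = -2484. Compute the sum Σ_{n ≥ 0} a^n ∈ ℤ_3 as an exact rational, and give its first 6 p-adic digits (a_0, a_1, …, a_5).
Σ a^n = 1/(1 − a) = 1/2485;  first 6 digits = (1, 0, 0, 1, 2, 1)

v_3(a) = 3 ≥ 1, so the series converges in ℤ_3 to 1/(1 − a) = 1/(1 − (-2484)) = 1/2485. Expand this rational in ℤ_3: compute digits iteratively via d_i = x_i mod 3, x_{i+1} = (x_i − d_i)/3. The first 6 digits are (1, 0, 0, 1, 2, 1).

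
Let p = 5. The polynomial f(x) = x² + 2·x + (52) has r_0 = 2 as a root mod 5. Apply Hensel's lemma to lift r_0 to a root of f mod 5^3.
r_2 = 17 (mod 125)

Hensel: r_{i+1} = r_i − f(r_i)·(f′(r_i))^{-1} mod 5^{i+2}, f′(x) = 2x + 2. Iterate:
  r_0 = 2 (mod 5)
  r_1 = 17 (mod 25)
  r_2 = 17 (mod 125)
Final: r = 17 satisfies f(r) ≡ 0 mod 5^3.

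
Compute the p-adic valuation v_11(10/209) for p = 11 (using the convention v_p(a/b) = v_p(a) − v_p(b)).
v_11(10/209) = -1

Factor powers of 11 from the numerator and denominator of the reduced fraction: 10 = 11^0 · 10 and 209 = 11^1 · 19. Apply v_p(a/b) = v_p(a) − v_p(b): v_11(10/209) = 0 − 1 = -1.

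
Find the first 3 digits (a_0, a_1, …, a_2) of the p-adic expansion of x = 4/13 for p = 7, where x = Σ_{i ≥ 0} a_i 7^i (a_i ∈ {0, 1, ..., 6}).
(a_0, …, a_2) = (3, 5, 3)

v_7(4/13) = 0 (numerator and denominator both coprime to 7), so x ∈ ℤ_7^×. Compute digits iteratively via a_i = x_i mod 7, x_{i+1} = (x_i − a_i)/7, with x_0 = x:
  x_0 = 4/13;  a_0 = 3;  x_1 = (x_0 − 3)/7 = -5/13
  x_1 = -5/13;  a_1 = 5;  x_2 = (x_1 − 5)/7 = -10/13
  x_2 = -10/13;  a_2 = 3;  x_3 = (x_2 − 3)/7 = -7/13
Digits: (3, 5, 3).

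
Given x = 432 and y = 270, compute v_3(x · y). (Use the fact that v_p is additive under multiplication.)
v_3(116640) = 6

v_p(x) = 3 (factor: 432 = 3^3 · 16); v_p(y) = 3 (factor: 270 = 3^3 · 10). Additivity: v_p(xy) = v_p(x) + v_p(y) = 3 + 3 = 6. (Direct check: xy = 116640 = 3^6 · (160).)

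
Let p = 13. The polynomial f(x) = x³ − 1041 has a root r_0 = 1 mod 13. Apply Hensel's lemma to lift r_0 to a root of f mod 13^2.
r_1 = 66 (mod 169)

Hensel: r_{i+1} = r_i − f(r_i)/f′(r_i) mod 13^{i+2}, where f′(x) = 3x². Iterate:
  r_0 = 1 (mod 13)
  r_1 = 66 (mod 169)
Final: r = 66 with f(r) ≡ 0 mod 13^2.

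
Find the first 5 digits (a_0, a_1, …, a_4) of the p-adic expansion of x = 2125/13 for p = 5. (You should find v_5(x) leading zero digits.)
(a_0, …, a_4) = (0, 0, 0, 4, 1)

v_5(2125/13) = 3, so a_0 = ... = a_2 = 0. Factor out: x = 5^3 · u with u = 17/13 a unit in ℤ_5. Expand u iteratively via a_{v+i} = u_i mod 5, u_{i+1} = (u_i − a_{v+i})/5:
  u_0 = 17/13;  a_3 = 4;  u_1 = (u_0 − 4)/5 = -7/13
  u_1 = -7/13;  a_4 = 1;  u_2 = (u_1 − 1)/5 = -4/13
Digits: (0, 0, 0, 4, 1).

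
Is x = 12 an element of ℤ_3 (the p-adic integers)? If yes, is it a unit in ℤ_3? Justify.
x ∈ ℤ_3 but not a unit; v_3(x) = 1 > 0

ℤ_3 = {x ∈ ℚ_3 : v_3(x) ≥ 0} and ℤ_3^× = {x ∈ ℤ_3 : v_3(x) = 0}. Here v_3(12) = v_3(num) − v_3(den) = 1; compare against these criteria.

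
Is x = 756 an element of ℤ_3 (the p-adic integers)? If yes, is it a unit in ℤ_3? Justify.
x ∈ ℤ_3 but not a unit; v_3(x) = 3 > 0

ℤ_3 = {x ∈ ℚ_3 : v_3(x) ≥ 0} and ℤ_3^× = {x ∈ ℤ_3 : v_3(x) = 0}. Here v_3(756) = v_3(num) − v_3(den) = 3; compare against these criteria.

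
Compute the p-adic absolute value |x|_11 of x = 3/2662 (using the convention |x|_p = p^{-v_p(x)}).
|3/2662|_11 = 1331

Step 1 — compute v_11(x) by factoring powers of 11 out of the numerator and denominator: v_11(3/2662) = -3. Step 2 — apply |x|_p = p^{-v_p(x)} = 11^{3} = 1331.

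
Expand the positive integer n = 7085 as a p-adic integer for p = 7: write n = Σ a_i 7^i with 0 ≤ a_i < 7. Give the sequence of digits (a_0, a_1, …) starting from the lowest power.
(a_0, a_1, …) = (1, 4, 4, 6, 2)

Repeated division by 7 gives the digits low-to-high: 7085 = 1 + 4·7^1 + 4·7^2 + 6·7^3 + 2·7^4. Digit sequence: (1, 4, 4, 6, 2).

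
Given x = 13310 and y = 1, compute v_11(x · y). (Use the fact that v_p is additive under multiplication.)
v_11(13310) = 3

v_p(x) = 3 (factor: 13310 = 11^3 · 10); v_p(y) = 0 (factor: 1 = 11^0 · 1). Additivity: v_p(xy) = v_p(x) + v_p(y) = 3 + 0 = 3. (Direct check: xy = 13310 = 11^3 · (10).)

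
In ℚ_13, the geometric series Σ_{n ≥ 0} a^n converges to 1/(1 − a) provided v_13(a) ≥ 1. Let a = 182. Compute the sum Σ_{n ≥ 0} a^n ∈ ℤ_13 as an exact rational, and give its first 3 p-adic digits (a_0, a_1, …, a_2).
Σ a^n = 1/(1 − a) = -1/181;  first 3 digits = (1, 1, 2)

v_13(a) = 1 ≥ 1, so the series converges in ℤ_13 to 1/(1 − a) = 1/(1 − 182) = -1/181. Expand this rational in ℤ_13: compute digits iteratively via d_i = x_i mod 13, x_{i+1} = (x_i − d_i)/13. The first 3 digits are (1, 1, 2).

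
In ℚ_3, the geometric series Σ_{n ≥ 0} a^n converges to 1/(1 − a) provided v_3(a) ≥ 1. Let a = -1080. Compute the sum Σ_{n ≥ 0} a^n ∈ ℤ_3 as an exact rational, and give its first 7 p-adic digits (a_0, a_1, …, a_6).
Σ a^n = 1/(1 − a) = 1/1081;  first 7 digits = (1, 0, 0, 2, 1, 1, 2)

v_3(a) = 3 ≥ 1, so the series converges in ℤ_3 to 1/(1 − a) = 1/(1 − (-1080)) = 1/1081. Expand this rational in ℤ_3: compute digits iteratively via d_i = x_i mod 3, x_{i+1} = (x_i − d_i)/3. The first 7 digits are (1, 0, 0, 2, 1, 1, 2).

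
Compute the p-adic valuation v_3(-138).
v_3(-138) = 1

v_3(n) is the largest exponent k such that 3^k divides n. Factor out: -138 = -3^1 · 46. (Sign doesn't affect v_p.) So v_3(-138) = 1.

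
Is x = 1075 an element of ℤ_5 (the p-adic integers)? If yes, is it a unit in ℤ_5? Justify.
x ∈ ℤ_5 but not a unit; v_5(x) = 2 > 0

ℤ_5 = {x ∈ ℚ_5 : v_5(x) ≥ 0} and ℤ_5^× = {x ∈ ℤ_5 : v_5(x) = 0}. Here v_5(1075) = v_5(num) − v_5(den) = 2; compare against these criteria.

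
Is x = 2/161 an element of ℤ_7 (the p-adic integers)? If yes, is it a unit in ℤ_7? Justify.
x ∉ ℤ_7 (v_7(x) = -1 < 0)

ℤ_7 = {x ∈ ℚ_7 : v_7(x) ≥ 0} and ℤ_7^× = {x ∈ ℤ_7 : v_7(x) = 0}. Here v_7(2/161) = v_7(num) − v_7(den) = -1; compare against these criteria.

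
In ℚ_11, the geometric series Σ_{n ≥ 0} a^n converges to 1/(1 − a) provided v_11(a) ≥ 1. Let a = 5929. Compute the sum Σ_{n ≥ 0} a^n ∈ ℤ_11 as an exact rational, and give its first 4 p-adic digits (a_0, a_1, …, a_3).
Σ a^n = 1/(1 − a) = -1/5928;  first 4 digits = (1, 0, 5, 4)

v_11(a) = 2 ≥ 1, so the series converges in ℤ_11 to 1/(1 − a) = 1/(1 − 5929) = -1/5928. Expand this rational in ℤ_11: compute digits iteratively via d_i = x_i mod 11, x_{i+1} = (x_i − d_i)/11. The first 4 digits are (1, 0, 5, 4).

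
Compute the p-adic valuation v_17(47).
v_17(47) = 0

v_17(n) is the largest exponent k such that 17^k divides n. Factor out: 47 = 17^0 · 47. (Sign doesn't affect v_p.) So v_17(47) = 0.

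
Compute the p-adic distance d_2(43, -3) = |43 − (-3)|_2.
d_2(43, -3) = 1/2

Step 1 — x − y = 43 − (-3) = 46. Step 2 — v_2(46) = 1 (factor: 46 = (2^1 · 23); the sign does not affect v_p). Step 3 — |x − y|_2 = 2^{-1} = 1/2.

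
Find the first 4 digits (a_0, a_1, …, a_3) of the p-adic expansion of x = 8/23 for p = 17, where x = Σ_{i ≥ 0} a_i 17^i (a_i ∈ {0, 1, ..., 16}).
(a_0, …, a_3) = (7, 7, 4, 16)

v_17(8/23) = 0 (numerator and denominator both coprime to 17), so x ∈ ℤ_17^×. Compute digits iteratively via a_i = x_i mod 17, x_{i+1} = (x_i − a_i)/17, with x_0 = x:
  x_0 = 8/23;  a_0 = 7;  x_1 = (x_0 − 7)/17 = -9/23
  x_1 = -9/23;  a_1 = 7;  x_2 = (x_1 − 7)/17 = -10/23
  x_2 = -10/23;  a_2 = 4;  x_3 = (x_2 − 4)/17 = -6/23
  x_3 = -6/23;  a_3 = 16;  x_4 = (x_3 − 16)/17 = -22/23
Digits: (7, 7, 4, 16).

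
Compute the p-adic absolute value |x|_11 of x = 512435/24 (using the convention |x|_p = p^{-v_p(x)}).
|512435/24|_11 = 1/14641

Step 1 — compute v_11(x) by factoring powers of 11 out of the numerator and denominator: v_11(512435/24) = 4. Step 2 — apply |x|_p = p^{-v_p(x)} = 11^{-4} = 1/14641.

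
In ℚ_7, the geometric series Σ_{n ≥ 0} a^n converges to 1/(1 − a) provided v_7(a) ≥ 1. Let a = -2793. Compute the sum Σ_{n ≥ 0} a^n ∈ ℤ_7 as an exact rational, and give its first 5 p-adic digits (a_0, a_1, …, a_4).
Σ a^n = 1/(1 − a) = 1/2794;  first 5 digits = (1, 0, 6, 5, 6)

v_7(a) = 2 ≥ 1, so the series converges in ℤ_7 to 1/(1 − a) = 1/(1 − (-2793)) = 1/2794. Expand this rational in ℤ_7: compute digits iteratively via d_i = x_i mod 7, x_{i+1} = (x_i − d_i)/7. The first 5 digits are (1, 0, 6, 5, 6).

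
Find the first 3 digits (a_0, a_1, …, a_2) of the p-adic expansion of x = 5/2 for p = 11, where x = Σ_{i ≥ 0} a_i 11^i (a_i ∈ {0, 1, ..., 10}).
(a_0, …, a_2) = (8, 5, 5)

v_11(5/2) = 0 (numerator and denominator both coprime to 11), so x ∈ ℤ_11^×. Compute digits iteratively via a_i = x_i mod 11, x_{i+1} = (x_i − a_i)/11, with x_0 = x:
  x_0 = 5/2;  a_0 = 8;  x_1 = (x_0 − 8)/11 = -1/2
  x_1 = -1/2;  a_1 = 5;  x_2 = (x_1 − 5)/11 = -1/2
  x_2 = -1/2;  a_2 = 5;  x_3 = (x_2 − 5)/11 = -1/2
Digits: (8, 5, 5).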